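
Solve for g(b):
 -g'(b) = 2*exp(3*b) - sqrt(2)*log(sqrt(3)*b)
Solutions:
 g(b) = C1 + sqrt(2)*b*log(b) + sqrt(2)*b*(-1 + log(3)/2) - 2*exp(3*b)/3


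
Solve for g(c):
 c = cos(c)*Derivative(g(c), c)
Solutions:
 g(c) = C1 + Integral(c/cos(c), c)


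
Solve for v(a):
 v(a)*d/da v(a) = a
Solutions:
 v(a) = -sqrt(C1 + a^2)
 v(a) = sqrt(C1 + a^2)


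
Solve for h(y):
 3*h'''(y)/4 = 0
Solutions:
 h(y) = C1 + C2*y + C3*y^2


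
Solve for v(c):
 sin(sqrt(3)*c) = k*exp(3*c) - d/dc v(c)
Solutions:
 v(c) = C1 + k*exp(3*c)/3 + sqrt(3)*cos(sqrt(3)*c)/3


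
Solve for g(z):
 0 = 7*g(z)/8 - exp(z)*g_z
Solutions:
 g(z) = C1*exp(-7*exp(-z)/8)


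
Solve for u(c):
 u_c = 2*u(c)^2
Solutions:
 u(c) = -1/(C1 + 2*c)


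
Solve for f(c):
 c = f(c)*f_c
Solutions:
 f(c) = -sqrt(C1 + c^2)
 f(c) = sqrt(C1 + c^2)


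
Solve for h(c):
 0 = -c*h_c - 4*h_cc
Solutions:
 h(c) = C1 + C2*erf(sqrt(2)*c/4)


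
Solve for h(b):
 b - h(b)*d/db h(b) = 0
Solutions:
 h(b) = -sqrt(C1 + b^2)
 h(b) = sqrt(C1 + b^2)


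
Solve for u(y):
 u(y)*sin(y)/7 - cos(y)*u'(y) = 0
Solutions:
 u(y) = C1/cos(y)^(1/7)


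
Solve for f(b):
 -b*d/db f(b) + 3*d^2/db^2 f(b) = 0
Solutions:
 f(b) = C1 + C2*erfi(sqrt(6)*b/6)


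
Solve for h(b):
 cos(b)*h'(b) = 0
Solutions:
 h(b) = C1


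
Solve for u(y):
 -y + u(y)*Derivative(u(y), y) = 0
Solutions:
 u(y) = -sqrt(C1 + y^2)
 u(y) = sqrt(C1 + y^2)


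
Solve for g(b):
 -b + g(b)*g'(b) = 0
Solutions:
 g(b) = -sqrt(C1 + b^2)
 g(b) = sqrt(C1 + b^2)


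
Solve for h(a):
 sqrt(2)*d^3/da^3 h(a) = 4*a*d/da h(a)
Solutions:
 h(a) = C1 + Integral(C2*airyai(sqrt(2)*a) + C3*airybi(sqrt(2)*a), a)


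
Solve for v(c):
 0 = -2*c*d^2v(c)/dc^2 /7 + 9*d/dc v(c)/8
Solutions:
 v(c) = C1 + C2*c^(79/16)


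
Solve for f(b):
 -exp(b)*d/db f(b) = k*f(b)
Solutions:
 f(b) = C1*exp(k*exp(-b))


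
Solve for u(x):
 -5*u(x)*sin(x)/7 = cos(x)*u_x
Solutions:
 u(x) = C1*cos(x)^(5/7)


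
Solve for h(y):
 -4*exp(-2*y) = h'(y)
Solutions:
 h(y) = C1 + 2*exp(-2*y)


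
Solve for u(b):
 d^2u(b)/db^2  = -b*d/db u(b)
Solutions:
 u(b) = C1 + C2*erf(sqrt(2)*b/2)


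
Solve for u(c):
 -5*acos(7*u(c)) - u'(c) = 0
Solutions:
 Integral(1/acos(7*_y), (_y, u(c))) = C1 - 5*c


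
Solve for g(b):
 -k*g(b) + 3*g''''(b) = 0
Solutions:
 g(b) = C1*exp(-3^(3/4)*b*k^(1/4)/3) + C2*exp(3^(3/4)*b*k^(1/4)/3) + C3*exp(-3^(3/4)*I*b*k^(1/4)/3) + C4*exp(3^(3/4)*I*b*k^(1/4)/3)


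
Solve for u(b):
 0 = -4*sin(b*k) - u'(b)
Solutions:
 u(b) = C1 + 4*cos(b*k)/k


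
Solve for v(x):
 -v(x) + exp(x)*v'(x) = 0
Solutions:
 v(x) = C1*exp(-exp(-x))


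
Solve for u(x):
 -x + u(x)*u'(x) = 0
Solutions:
 u(x) = -sqrt(C1 + x^2)
 u(x) = sqrt(C1 + x^2)


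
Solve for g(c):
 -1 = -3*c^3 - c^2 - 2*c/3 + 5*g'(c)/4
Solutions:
 g(c) = C1 + 3*c^4/5 + 4*c^3/15 + 4*c^2/15 - 4*c/5


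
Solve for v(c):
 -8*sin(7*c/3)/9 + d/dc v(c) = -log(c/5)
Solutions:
 v(c) = C1 - c*log(c) + c + c*log(5) - 8*cos(7*c/3)/21


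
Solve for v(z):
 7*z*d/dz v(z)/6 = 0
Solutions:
 v(z) = C1


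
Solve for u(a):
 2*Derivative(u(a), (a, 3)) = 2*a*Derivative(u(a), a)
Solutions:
 u(a) = C1 + Integral(C2*airyai(a) + C3*airybi(a), a)


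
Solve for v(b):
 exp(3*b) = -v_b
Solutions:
 v(b) = C1 - exp(3*b)/3


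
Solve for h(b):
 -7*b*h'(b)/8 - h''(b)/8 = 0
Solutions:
 h(b) = C1 + C2*erf(sqrt(14)*b/2)


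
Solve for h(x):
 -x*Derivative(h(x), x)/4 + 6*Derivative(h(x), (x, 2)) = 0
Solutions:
 h(x) = C1 + C2*erfi(sqrt(3)*x/12)


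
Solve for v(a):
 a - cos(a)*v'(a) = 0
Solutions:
 v(a) = C1 + Integral(a/cos(a), a)


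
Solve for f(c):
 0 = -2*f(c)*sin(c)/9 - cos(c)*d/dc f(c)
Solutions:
 f(c) = C1*cos(c)^(2/9)


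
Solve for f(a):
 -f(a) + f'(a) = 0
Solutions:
 f(a) = C1*exp(a)


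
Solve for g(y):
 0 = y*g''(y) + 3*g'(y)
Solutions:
 g(y) = C1 + C2/y^2


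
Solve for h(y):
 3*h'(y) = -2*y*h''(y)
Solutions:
 h(y) = C1 + C2/sqrt(y)


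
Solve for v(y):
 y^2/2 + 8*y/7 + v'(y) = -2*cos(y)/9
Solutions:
 v(y) = C1 - y^3/6 - 4*y^2/7 - 2*sin(y)/9


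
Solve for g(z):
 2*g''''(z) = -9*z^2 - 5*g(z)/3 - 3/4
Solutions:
 g(z) = -27*z^2/5 + (C1*sin(10^(1/4)*3^(3/4)*z/6) + C2*cos(10^(1/4)*3^(3/4)*z/6))*exp(-10^(1/4)*3^(3/4)*z/6) + (C3*sin(10^(1/4)*3^(3/4)*z/6) + C4*cos(10^(1/4)*3^(3/4)*z/6))*exp(10^(1/4)*3^(3/4)*z/6) - 9/20


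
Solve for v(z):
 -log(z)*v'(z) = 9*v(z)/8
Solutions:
 v(z) = C1*exp(-9*li(z)/8)


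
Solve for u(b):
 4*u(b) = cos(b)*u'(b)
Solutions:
 u(b) = C1*(sin(b)^2 + 2*sin(b) + 1)/(sin(b)^2 - 2*sin(b) + 1)


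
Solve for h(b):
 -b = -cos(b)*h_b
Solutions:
 h(b) = C1 + Integral(b/cos(b), b)


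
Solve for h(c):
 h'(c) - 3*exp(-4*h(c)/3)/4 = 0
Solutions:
 h(c) = 3*log(-I*(C1 + c)^(1/4))
 h(c) = 3*log(I*(C1 + c)^(1/4))
 h(c) = 3*log(-(C1 + c)^(1/4))
 h(c) = 3*log(C1 + c)/4


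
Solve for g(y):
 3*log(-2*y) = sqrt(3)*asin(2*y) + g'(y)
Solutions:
 g(y) = C1 + 3*y*log(-y) - 3*y + 3*y*log(2) - sqrt(3)*(y*asin(2*y) + sqrt(1 - 4*y^2)/2)


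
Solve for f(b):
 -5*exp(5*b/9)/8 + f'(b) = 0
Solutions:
 f(b) = C1 + 9*exp(5*b/9)/8


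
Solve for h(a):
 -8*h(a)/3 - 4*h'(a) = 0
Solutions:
 h(a) = C1*exp(-2*a/3)


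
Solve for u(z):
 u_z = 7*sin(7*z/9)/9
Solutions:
 u(z) = C1 - cos(7*z/9)


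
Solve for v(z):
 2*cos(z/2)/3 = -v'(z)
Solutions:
 v(z) = C1 - 4*sin(z/2)/3


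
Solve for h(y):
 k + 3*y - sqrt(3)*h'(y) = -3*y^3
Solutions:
 h(y) = C1 + sqrt(3)*k*y/3 + sqrt(3)*y^4/4 + sqrt(3)*y^2/2


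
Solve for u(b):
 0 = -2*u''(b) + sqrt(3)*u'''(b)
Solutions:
 u(b) = C1 + C2*b + C3*exp(2*sqrt(3)*b/3)


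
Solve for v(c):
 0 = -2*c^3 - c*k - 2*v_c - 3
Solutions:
 v(c) = C1 - c^4/4 - c^2*k/4 - 3*c/2


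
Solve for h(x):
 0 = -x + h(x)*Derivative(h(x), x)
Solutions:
 h(x) = -sqrt(C1 + x^2)
 h(x) = sqrt(C1 + x^2)


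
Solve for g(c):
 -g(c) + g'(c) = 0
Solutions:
 g(c) = C1*exp(c)


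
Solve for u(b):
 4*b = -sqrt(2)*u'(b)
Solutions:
 u(b) = C1 - sqrt(2)*b^2


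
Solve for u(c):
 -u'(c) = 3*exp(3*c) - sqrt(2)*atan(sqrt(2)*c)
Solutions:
 u(c) = C1 + sqrt(2)*(c*atan(sqrt(2)*c) - sqrt(2)*log(2*c^2 + 1)/4) - exp(3*c)


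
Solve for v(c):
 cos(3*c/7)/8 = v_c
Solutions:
 v(c) = C1 + 7*sin(3*c/7)/24


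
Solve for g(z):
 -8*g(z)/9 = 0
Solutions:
 g(z) = 0


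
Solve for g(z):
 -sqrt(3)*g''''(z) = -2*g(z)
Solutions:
 g(z) = C1*exp(-2^(1/4)*3^(7/8)*z/3) + C2*exp(2^(1/4)*3^(7/8)*z/3) + C3*sin(2^(1/4)*3^(7/8)*z/3) + C4*cos(2^(1/4)*3^(7/8)*z/3)


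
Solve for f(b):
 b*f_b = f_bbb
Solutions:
 f(b) = C1 + Integral(C2*airyai(b) + C3*airybi(b), b)


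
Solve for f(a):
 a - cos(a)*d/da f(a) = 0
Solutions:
 f(a) = C1 + Integral(a/cos(a), a)


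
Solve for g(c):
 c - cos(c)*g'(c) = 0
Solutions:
 g(c) = C1 + Integral(c/cos(c), c)


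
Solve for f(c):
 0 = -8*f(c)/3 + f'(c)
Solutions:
 f(c) = C1*exp(8*c/3)


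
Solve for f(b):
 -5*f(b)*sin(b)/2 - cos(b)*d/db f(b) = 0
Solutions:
 f(b) = C1*cos(b)^(5/2)


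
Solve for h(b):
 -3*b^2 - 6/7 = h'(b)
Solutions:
 h(b) = C1 - b^3 - 6*b/7


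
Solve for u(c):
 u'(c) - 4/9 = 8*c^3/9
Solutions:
 u(c) = C1 + 2*c^4/9 + 4*c/9


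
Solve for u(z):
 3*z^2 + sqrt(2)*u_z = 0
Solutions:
 u(z) = C1 - sqrt(2)*z^3/2


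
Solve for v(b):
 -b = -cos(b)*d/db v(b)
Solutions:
 v(b) = C1 + Integral(b/cos(b), b)


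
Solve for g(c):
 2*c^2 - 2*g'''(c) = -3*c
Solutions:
 g(c) = C1 + C2*c + C3*c^2 + c^5/60 + c^4/16


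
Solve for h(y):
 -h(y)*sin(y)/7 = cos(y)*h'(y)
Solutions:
 h(y) = C1*cos(y)^(1/7)


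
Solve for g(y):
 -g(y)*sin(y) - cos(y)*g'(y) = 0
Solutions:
 g(y) = C1*cos(y)


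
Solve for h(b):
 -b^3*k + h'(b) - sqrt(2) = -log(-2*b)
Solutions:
 h(b) = C1 + b^4*k/4 - b*log(-b) + b*(-log(2) + 1 + sqrt(2))


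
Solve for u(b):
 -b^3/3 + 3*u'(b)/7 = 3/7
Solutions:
 u(b) = C1 + 7*b^4/36 + b


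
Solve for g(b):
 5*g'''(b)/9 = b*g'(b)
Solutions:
 g(b) = C1 + Integral(C2*airyai(15^(2/3)*b/5) + C3*airybi(15^(2/3)*b/5), b)


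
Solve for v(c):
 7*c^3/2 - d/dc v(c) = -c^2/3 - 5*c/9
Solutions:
 v(c) = C1 + 7*c^4/8 + c^3/9 + 5*c^2/18


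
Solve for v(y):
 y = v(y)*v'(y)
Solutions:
 v(y) = -sqrt(C1 + y^2)
 v(y) = sqrt(C1 + y^2)


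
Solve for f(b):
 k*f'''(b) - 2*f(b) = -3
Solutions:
 f(b) = C1*exp(2^(1/3)*b*(1/k)^(1/3)) + C2*exp(2^(1/3)*b*(-1 + sqrt(3)*I)*(1/k)^(1/3)/2) + C3*exp(-2^(1/3)*b*(1 + sqrt(3)*I)*(1/k)^(1/3)/2) + 3/2


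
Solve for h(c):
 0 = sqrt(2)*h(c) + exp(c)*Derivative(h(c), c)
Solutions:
 h(c) = C1*exp(sqrt(2)*exp(-c))


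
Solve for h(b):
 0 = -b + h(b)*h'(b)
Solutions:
 h(b) = -sqrt(C1 + b^2)
 h(b) = sqrt(C1 + b^2)


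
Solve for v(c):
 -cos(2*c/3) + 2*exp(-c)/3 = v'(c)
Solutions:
 v(c) = C1 - 3*sin(2*c/3)/2 - 2*exp(-c)/3


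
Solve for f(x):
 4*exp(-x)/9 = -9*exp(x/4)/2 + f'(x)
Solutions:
 f(x) = C1 + 18*exp(x/4) - 4*exp(-x)/9


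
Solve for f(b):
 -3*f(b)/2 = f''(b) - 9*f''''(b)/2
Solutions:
 f(b) = C1*exp(-b*sqrt(1 + 2*sqrt(7))/3) + C2*exp(b*sqrt(1 + 2*sqrt(7))/3) + C3*sin(b*sqrt(-1 + 2*sqrt(7))/3) + C4*cos(b*sqrt(-1 + 2*sqrt(7))/3)


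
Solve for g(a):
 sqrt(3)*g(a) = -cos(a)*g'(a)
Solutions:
 g(a) = C1*(sin(a) - 1)^(sqrt(3)/2)/(sin(a) + 1)^(sqrt(3)/2)


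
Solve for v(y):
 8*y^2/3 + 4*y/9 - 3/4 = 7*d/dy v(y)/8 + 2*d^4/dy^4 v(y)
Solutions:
 v(y) = C1 + C4*exp(-2^(2/3)*7^(1/3)*y/4) + 64*y^3/63 + 16*y^2/63 - 6*y/7 + (C2*sin(2^(2/3)*sqrt(3)*7^(1/3)*y/8) + C3*cos(2^(2/3)*sqrt(3)*7^(1/3)*y/8))*exp(2^(2/3)*7^(1/3)*y/8)


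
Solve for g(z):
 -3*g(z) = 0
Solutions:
 g(z) = 0


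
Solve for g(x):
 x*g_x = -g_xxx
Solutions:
 g(x) = C1 + Integral(C2*airyai(-x) + C3*airybi(-x), x)


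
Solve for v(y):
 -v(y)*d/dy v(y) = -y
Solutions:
 v(y) = -sqrt(C1 + y^2)
 v(y) = sqrt(C1 + y^2)


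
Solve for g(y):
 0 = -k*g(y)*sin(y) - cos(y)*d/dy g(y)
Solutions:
 g(y) = C1*exp(k*log(cos(y)))


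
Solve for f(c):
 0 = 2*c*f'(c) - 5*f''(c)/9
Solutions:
 f(c) = C1 + C2*erfi(3*sqrt(5)*c/5)


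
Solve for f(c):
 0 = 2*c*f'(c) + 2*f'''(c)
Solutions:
 f(c) = C1 + Integral(C2*airyai(-c) + C3*airybi(-c), c)


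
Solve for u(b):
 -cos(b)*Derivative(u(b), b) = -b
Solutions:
 u(b) = C1 + Integral(b/cos(b), b)


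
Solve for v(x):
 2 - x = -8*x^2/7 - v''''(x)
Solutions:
 v(x) = C1 + C2*x + C3*x^2 + C4*x^3 - x^6/315 + x^5/120 - x^4/12


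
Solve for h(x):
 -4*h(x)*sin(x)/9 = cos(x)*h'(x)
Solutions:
 h(x) = C1*cos(x)^(4/9)


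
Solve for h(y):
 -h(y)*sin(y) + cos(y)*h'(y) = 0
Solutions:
 h(y) = C1/cos(y)


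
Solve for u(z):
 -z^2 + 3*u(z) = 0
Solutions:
 u(z) = z^2/3


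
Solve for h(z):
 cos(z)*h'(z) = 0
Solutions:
 h(z) = C1


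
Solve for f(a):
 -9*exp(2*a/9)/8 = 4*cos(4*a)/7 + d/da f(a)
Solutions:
 f(a) = C1 - 81*exp(2*a/9)/16 - sin(4*a)/7


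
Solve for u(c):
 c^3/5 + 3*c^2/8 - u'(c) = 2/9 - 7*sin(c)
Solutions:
 u(c) = C1 + c^4/20 + c^3/8 - 2*c/9 - 7*cos(c)


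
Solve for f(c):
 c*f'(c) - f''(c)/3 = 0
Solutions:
 f(c) = C1 + C2*erfi(sqrt(6)*c/2)


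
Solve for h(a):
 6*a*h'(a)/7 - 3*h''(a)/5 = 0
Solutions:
 h(a) = C1 + C2*erfi(sqrt(35)*a/7)


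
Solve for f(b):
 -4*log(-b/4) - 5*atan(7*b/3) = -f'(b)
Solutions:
 f(b) = C1 + 4*b*log(-b) + 5*b*atan(7*b/3) - 8*b*log(2) - 4*b - 15*log(49*b^2 + 9)/14


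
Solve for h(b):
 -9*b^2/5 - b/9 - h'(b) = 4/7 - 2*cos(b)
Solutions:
 h(b) = C1 - 3*b^3/5 - b^2/18 - 4*b/7 + 2*sin(b)


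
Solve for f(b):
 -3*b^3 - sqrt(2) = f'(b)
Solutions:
 f(b) = C1 - 3*b^4/4 - sqrt(2)*b


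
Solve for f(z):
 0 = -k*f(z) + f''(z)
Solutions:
 f(z) = C1*exp(-sqrt(k)*z) + C2*exp(sqrt(k)*z)


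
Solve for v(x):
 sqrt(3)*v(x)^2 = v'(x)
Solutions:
 v(x) = -1/(C1 + sqrt(3)*x)


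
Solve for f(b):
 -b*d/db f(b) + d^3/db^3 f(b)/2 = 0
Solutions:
 f(b) = C1 + Integral(C2*airyai(2^(1/3)*b) + C3*airybi(2^(1/3)*b), b)


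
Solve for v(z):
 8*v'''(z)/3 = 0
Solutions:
 v(z) = C1 + C2*z + C3*z^2


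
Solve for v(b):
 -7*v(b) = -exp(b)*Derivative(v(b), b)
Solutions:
 v(b) = C1*exp(-7*exp(-b))


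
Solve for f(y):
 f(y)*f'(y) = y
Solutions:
 f(y) = -sqrt(C1 + y^2)
 f(y) = sqrt(C1 + y^2)


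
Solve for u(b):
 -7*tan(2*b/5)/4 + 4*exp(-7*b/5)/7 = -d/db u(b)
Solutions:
 u(b) = C1 + 35*log(tan(2*b/5)^2 + 1)/16 + 20*exp(-7*b/5)/49


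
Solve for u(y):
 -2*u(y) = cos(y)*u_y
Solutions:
 u(y) = C1*(sin(y) - 1)/(sin(y) + 1)


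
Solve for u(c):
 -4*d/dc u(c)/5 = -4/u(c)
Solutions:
 u(c) = -sqrt(C1 + 10*c)
 u(c) = sqrt(C1 + 10*c)


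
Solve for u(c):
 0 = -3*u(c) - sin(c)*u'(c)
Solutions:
 u(c) = C1*(cos(c) + 1)^(3/2)/(cos(c) - 1)^(3/2)


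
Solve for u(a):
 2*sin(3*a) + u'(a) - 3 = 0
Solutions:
 u(a) = C1 + 3*a + 2*cos(3*a)/3


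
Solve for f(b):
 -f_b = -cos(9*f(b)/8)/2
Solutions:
 -b/2 - 4*log(sin(9*f(b)/8) - 1)/9 + 4*log(sin(9*f(b)/8) + 1)/9 = C1


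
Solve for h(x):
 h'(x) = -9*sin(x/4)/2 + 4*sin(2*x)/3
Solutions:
 h(x) = C1 + 18*cos(x/4) - 2*cos(2*x)/3


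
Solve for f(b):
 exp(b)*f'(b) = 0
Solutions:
 f(b) = C1


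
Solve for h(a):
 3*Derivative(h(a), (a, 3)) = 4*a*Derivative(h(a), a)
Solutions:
 h(a) = C1 + Integral(C2*airyai(6^(2/3)*a/3) + C3*airybi(6^(2/3)*a/3), a)


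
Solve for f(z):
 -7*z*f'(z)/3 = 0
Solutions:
 f(z) = C1


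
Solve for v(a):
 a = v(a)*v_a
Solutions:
 v(a) = -sqrt(C1 + a^2)
 v(a) = sqrt(C1 + a^2)


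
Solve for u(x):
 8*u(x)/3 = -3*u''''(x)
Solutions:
 u(x) = (C1*sin(2^(1/4)*sqrt(3)*x/3) + C2*cos(2^(1/4)*sqrt(3)*x/3))*exp(-2^(1/4)*sqrt(3)*x/3) + (C3*sin(2^(1/4)*sqrt(3)*x/3) + C4*cos(2^(1/4)*sqrt(3)*x/3))*exp(2^(1/4)*sqrt(3)*x/3)


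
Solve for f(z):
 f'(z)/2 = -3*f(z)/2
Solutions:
 f(z) = C1*exp(-3*z)


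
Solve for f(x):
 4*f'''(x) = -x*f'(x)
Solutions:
 f(x) = C1 + Integral(C2*airyai(-2^(1/3)*x/2) + C3*airybi(-2^(1/3)*x/2), x)


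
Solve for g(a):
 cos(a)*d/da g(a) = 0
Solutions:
 g(a) = C1


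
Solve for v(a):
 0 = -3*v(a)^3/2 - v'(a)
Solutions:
 v(a) = -sqrt(-1/(C1 - 3*a))
 v(a) = sqrt(-1/(C1 - 3*a))


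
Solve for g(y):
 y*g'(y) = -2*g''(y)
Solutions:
 g(y) = C1 + C2*erf(y/2)


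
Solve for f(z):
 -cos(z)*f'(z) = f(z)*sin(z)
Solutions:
 f(z) = C1*cos(z)


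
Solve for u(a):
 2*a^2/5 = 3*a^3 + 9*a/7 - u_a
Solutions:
 u(a) = C1 + 3*a^4/4 - 2*a^3/15 + 9*a^2/14


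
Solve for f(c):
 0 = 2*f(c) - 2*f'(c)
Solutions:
 f(c) = C1*exp(c)


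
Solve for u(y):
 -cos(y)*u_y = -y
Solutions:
 u(y) = C1 + Integral(y/cos(y), y)


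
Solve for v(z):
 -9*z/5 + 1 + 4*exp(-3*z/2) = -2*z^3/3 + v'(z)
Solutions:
 v(z) = C1 + z^4/6 - 9*z^2/10 + z - 8*exp(-3*z/2)/3


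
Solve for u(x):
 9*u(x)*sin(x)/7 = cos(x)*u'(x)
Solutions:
 u(x) = C1/cos(x)^(9/7)


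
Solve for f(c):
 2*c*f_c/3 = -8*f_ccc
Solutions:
 f(c) = C1 + Integral(C2*airyai(-18^(1/3)*c/6) + C3*airybi(-18^(1/3)*c/6), c)


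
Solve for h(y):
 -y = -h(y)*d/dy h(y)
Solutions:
 h(y) = -sqrt(C1 + y^2)
 h(y) = sqrt(C1 + y^2)


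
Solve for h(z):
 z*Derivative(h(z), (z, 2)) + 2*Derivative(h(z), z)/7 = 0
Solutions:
 h(z) = C1 + C2*z^(5/7)


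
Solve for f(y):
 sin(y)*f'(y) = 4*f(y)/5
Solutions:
 f(y) = C1*(cos(y) - 1)^(2/5)/(cos(y) + 1)^(2/5)


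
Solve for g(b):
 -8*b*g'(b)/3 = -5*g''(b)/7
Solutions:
 g(b) = C1 + C2*erfi(2*sqrt(105)*b/15)


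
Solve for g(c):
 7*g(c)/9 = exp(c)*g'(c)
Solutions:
 g(c) = C1*exp(-7*exp(-c)/9)


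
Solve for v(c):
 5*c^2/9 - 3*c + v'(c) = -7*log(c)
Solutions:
 v(c) = C1 - 5*c^3/27 + 3*c^2/2 - 7*c*log(c) + 7*c


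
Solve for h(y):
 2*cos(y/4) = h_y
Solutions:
 h(y) = C1 + 8*sin(y/4)


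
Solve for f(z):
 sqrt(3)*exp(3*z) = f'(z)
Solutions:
 f(z) = C1 + sqrt(3)*exp(3*z)/3


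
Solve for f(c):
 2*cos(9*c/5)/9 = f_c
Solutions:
 f(c) = C1 + 10*sin(9*c/5)/81


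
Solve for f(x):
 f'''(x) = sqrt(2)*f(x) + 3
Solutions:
 f(x) = C3*exp(2^(1/6)*x) + (C1*sin(2^(1/6)*sqrt(3)*x/2) + C2*cos(2^(1/6)*sqrt(3)*x/2))*exp(-2^(1/6)*x/2) - 3*sqrt(2)/2


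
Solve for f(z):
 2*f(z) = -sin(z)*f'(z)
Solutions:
 f(z) = C1*(cos(z) + 1)/(cos(z) - 1)


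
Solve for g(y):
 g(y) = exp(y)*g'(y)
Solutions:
 g(y) = C1*exp(-exp(-y))


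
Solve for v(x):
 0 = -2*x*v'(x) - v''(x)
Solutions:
 v(x) = C1 + C2*erf(x)


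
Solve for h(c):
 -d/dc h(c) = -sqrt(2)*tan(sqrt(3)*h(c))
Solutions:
 h(c) = sqrt(3)*(pi - asin(C1*exp(sqrt(6)*c)))/3
 h(c) = sqrt(3)*asin(C1*exp(sqrt(6)*c))/3


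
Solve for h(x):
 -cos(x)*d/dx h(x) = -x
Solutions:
 h(x) = C1 + Integral(x/cos(x), x)


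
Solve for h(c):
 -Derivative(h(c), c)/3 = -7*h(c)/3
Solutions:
 h(c) = C1*exp(7*c)


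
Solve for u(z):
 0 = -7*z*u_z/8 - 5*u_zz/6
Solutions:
 u(z) = C1 + C2*erf(sqrt(210)*z/20)


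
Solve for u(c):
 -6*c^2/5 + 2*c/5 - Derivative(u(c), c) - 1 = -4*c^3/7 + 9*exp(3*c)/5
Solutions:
 u(c) = C1 + c^4/7 - 2*c^3/5 + c^2/5 - c - 3*exp(3*c)/5


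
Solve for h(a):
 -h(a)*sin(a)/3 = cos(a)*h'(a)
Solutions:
 h(a) = C1*cos(a)^(1/3)


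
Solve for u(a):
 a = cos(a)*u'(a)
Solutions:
 u(a) = C1 + Integral(a/cos(a), a)


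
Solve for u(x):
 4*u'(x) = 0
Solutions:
 u(x) = C1


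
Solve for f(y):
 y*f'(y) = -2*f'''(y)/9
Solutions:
 f(y) = C1 + Integral(C2*airyai(-6^(2/3)*y/2) + C3*airybi(-6^(2/3)*y/2), y)


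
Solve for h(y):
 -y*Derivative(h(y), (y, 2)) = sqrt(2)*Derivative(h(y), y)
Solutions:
 h(y) = C1 + C2*y^(1 - sqrt(2))


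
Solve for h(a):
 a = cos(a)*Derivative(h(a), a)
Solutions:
 h(a) = C1 + Integral(a/cos(a), a)


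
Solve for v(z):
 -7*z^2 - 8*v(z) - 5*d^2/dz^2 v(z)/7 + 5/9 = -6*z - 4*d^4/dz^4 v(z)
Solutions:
 v(z) = C1*exp(-sqrt(14)*z*sqrt(5 + sqrt(6297))/28) + C2*exp(sqrt(14)*z*sqrt(5 + sqrt(6297))/28) + C3*sin(sqrt(14)*z*sqrt(-5 + sqrt(6297))/28) + C4*cos(sqrt(14)*z*sqrt(-5 + sqrt(6297))/28) - 7*z^2/8 + 3*z/4 + 65/288


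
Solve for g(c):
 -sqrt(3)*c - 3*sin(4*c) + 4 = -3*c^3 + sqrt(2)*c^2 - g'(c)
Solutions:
 g(c) = C1 - 3*c^4/4 + sqrt(2)*c^3/3 + sqrt(3)*c^2/2 - 4*c - 3*cos(4*c)/4


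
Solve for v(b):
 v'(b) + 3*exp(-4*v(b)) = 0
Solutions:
 v(b) = log(-I*(C1 - 12*b)^(1/4))
 v(b) = log(I*(C1 - 12*b)^(1/4))
 v(b) = log(-(C1 - 12*b)^(1/4))
 v(b) = log(C1 - 12*b)/4


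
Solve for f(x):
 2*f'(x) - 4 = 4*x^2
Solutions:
 f(x) = C1 + 2*x^3/3 + 2*x


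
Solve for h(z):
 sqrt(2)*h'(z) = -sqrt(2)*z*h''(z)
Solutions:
 h(z) = C1 + C2*log(z)


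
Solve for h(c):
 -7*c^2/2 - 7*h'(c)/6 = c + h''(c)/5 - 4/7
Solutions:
 h(c) = C1 + C2*exp(-35*c/6) - c^3 + 3*c^2/35 + 564*c/1225


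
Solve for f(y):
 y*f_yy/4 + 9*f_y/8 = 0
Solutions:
 f(y) = C1 + C2/y^(7/2)


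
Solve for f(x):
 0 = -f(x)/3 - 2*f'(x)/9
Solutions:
 f(x) = C1*exp(-3*x/2)


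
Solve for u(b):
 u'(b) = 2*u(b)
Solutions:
 u(b) = C1*exp(2*b)


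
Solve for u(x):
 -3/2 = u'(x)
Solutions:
 u(x) = C1 - 3*x/2


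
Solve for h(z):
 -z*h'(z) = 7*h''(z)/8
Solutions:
 h(z) = C1 + C2*erf(2*sqrt(7)*z/7)


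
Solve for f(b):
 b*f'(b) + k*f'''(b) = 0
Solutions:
 f(b) = C1 + Integral(C2*airyai(b*(-1/k)^(1/3)) + C3*airybi(b*(-1/k)^(1/3)), b)


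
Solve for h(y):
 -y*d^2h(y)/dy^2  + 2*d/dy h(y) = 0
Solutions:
 h(y) = C1 + C2*y^3


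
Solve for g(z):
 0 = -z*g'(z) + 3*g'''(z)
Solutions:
 g(z) = C1 + Integral(C2*airyai(3^(2/3)*z/3) + C3*airybi(3^(2/3)*z/3), z)


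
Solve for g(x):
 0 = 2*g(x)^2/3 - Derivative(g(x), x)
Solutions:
 g(x) = -3/(C1 + 2*x)


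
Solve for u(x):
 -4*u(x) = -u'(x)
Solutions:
 u(x) = C1*exp(4*x)


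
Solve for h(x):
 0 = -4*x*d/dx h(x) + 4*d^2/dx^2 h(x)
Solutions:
 h(x) = C1 + C2*erfi(sqrt(2)*x/2)


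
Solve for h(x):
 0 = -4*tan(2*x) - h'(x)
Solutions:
 h(x) = C1 + 2*log(cos(2*x))


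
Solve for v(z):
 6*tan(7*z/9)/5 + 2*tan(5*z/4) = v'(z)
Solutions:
 v(z) = C1 - 54*log(cos(7*z/9))/35 - 8*log(cos(5*z/4))/5


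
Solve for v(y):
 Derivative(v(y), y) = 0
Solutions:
 v(y) = C1


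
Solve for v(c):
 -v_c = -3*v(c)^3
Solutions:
 v(c) = -sqrt(2)*sqrt(-1/(C1 + 3*c))/2
 v(c) = sqrt(2)*sqrt(-1/(C1 + 3*c))/2


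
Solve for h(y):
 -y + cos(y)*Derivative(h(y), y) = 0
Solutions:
 h(y) = C1 + Integral(y/cos(y), y)


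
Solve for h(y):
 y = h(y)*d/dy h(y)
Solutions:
 h(y) = -sqrt(C1 + y^2)
 h(y) = sqrt(C1 + y^2)


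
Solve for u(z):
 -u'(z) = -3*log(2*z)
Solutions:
 u(z) = C1 + 3*z*log(z) - 3*z + z*log(8)


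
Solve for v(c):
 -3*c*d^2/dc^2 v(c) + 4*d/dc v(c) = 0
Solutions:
 v(c) = C1 + C2*c^(7/3)


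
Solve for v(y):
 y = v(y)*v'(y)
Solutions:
 v(y) = -sqrt(C1 + y^2)
 v(y) = sqrt(C1 + y^2)


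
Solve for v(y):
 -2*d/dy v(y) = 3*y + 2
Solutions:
 v(y) = C1 - 3*y^2/4 - y


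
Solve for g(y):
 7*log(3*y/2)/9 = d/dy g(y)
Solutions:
 g(y) = C1 + 7*y*log(y)/9 - 7*y/9 - 7*y*log(2)/9 + 7*y*log(3)/9


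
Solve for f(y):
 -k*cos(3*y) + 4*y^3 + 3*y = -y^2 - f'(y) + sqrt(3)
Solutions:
 f(y) = C1 + k*sin(3*y)/3 - y^4 - y^3/3 - 3*y^2/2 + sqrt(3)*y


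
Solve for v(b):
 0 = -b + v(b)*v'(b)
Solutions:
 v(b) = -sqrt(C1 + b^2)
 v(b) = sqrt(C1 + b^2)


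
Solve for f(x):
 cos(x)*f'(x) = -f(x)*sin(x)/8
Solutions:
 f(x) = C1*cos(x)^(1/8)


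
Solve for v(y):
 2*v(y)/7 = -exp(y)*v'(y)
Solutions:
 v(y) = C1*exp(2*exp(-y)/7)


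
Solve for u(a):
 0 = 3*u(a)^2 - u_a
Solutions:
 u(a) = -1/(C1 + 3*a)


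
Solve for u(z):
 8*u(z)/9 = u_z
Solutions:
 u(z) = C1*exp(8*z/9)


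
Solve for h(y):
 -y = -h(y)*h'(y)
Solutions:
 h(y) = -sqrt(C1 + y^2)
 h(y) = sqrt(C1 + y^2)


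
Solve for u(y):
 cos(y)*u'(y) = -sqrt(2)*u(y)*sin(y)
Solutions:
 u(y) = C1*cos(y)^(sqrt(2))


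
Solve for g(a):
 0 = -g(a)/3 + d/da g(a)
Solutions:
 g(a) = C1*exp(a/3)


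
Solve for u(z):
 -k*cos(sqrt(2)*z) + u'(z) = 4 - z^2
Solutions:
 u(z) = C1 + sqrt(2)*k*sin(sqrt(2)*z)/2 - z^3/3 + 4*z


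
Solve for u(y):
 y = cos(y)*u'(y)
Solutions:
 u(y) = C1 + Integral(y/cos(y), y)


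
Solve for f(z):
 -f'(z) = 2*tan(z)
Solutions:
 f(z) = C1 + 2*log(cos(z))


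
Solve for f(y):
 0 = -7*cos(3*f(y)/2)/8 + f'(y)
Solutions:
 -7*y/8 - log(sin(3*f(y)/2) - 1)/3 + log(sin(3*f(y)/2) + 1)/3 = C1


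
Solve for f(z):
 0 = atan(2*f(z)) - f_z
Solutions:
 Integral(1/atan(2*_y), (_y, f(z))) = C1 + z


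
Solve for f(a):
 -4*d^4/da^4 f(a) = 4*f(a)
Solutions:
 f(a) = (C1*sin(sqrt(2)*a/2) + C2*cos(sqrt(2)*a/2))*exp(-sqrt(2)*a/2) + (C3*sin(sqrt(2)*a/2) + C4*cos(sqrt(2)*a/2))*exp(sqrt(2)*a/2)


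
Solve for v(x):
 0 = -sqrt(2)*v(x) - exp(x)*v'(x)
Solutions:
 v(x) = C1*exp(sqrt(2)*exp(-x))


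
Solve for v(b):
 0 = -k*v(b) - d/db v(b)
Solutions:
 v(b) = C1*exp(-b*k)


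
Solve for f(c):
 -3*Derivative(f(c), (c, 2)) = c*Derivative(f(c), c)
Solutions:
 f(c) = C1 + C2*erf(sqrt(6)*c/6)


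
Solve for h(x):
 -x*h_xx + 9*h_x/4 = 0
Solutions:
 h(x) = C1 + C2*x^(13/4)


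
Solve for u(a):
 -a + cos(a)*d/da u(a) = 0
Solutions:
 u(a) = C1 + Integral(a/cos(a), a)


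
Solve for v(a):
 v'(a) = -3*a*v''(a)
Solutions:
 v(a) = C1 + C2*a^(2/3)


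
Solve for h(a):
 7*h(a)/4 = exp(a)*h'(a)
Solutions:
 h(a) = C1*exp(-7*exp(-a)/4)


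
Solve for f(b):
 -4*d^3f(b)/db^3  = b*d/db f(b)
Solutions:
 f(b) = C1 + Integral(C2*airyai(-2^(1/3)*b/2) + C3*airybi(-2^(1/3)*b/2), b)


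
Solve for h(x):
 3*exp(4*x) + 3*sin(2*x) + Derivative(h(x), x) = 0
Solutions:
 h(x) = C1 - 3*exp(4*x)/4 + 3*cos(2*x)/2


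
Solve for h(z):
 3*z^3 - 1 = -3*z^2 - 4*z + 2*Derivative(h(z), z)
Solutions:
 h(z) = C1 + 3*z^4/8 + z^3/2 + z^2 - z/2


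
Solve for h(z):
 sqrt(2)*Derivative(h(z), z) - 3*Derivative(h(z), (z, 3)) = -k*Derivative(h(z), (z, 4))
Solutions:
 h(z) = C1 + C2*exp(z*(-(sqrt(((sqrt(2) - 2/k^2)^2 - 4/k^4)/k^2)/2 + sqrt(2)/(2*k) - 1/k^3)^(1/3) + 1/k - 1/(k^2*(sqrt(((sqrt(2) - 2/k^2)^2 - 4/k^4)/k^2)/2 + sqrt(2)/(2*k) - 1/k^3)^(1/3)))) + C3*exp(z*((sqrt(((sqrt(2) - 2/k^2)^2 - 4/k^4)/k^2)/2 + sqrt(2)/(2*k) - 1/k^3)^(1/3)/2 - sqrt(3)*I*(sqrt(((sqrt(2) - 2/k^2)^2 - 4/k^4)/k^2)/2 + sqrt(2)/(2*k) - 1/k^3)^(1/3)/2 + 1/k - 2/(k^2*(-1 + sqrt(3)*I)*(sqrt(((sqrt(2) - 2/k^2)^2 - 4/k^4)/k^2)/2 + sqrt(2)/(2*k) - 1/k^3)^(1/3)))) + C4*exp(z*((sqrt(((sqrt(2) - 2/k^2)^2 - 4/k^4)/k^2)/2 + sqrt(2)/(2*k) - 1/k^3)^(1/3)/2 + sqrt(3)*I*(sqrt(((sqrt(2) - 2/k^2)^2 - 4/k^4)/k^2)/2 + sqrt(2)/(2*k) - 1/k^3)^(1/3)/2 + 1/k + 2/(k^2*(1 + sqrt(3)*I)*(sqrt(((sqrt(2) - 2/k^2)^2 - 4/k^4)/k^2)/2 + sqrt(2)/(2*k) - 1/k^3)^(1/3))))


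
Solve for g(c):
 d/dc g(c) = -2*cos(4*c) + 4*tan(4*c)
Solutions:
 g(c) = C1 - log(cos(4*c)) - sin(4*c)/2


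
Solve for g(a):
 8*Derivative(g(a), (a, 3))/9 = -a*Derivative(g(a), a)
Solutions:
 g(a) = C1 + Integral(C2*airyai(-3^(2/3)*a/2) + C3*airybi(-3^(2/3)*a/2), a)


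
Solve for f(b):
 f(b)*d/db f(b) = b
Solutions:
 f(b) = -sqrt(C1 + b^2)
 f(b) = sqrt(C1 + b^2)


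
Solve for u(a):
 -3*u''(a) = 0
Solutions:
 u(a) = C1 + C2*a


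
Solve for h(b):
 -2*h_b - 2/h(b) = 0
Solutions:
 h(b) = -sqrt(C1 - 2*b)
 h(b) = sqrt(C1 - 2*b)


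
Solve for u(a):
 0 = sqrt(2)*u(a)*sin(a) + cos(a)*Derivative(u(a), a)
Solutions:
 u(a) = C1*cos(a)^(sqrt(2))


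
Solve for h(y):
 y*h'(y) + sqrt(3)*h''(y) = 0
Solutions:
 h(y) = C1 + C2*erf(sqrt(2)*3^(3/4)*y/6)


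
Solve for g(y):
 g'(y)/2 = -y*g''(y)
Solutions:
 g(y) = C1 + C2*sqrt(y)


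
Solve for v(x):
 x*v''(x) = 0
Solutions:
 v(x) = C1 + C2*x


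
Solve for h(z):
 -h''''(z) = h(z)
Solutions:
 h(z) = (C1*sin(sqrt(2)*z/2) + C2*cos(sqrt(2)*z/2))*exp(-sqrt(2)*z/2) + (C3*sin(sqrt(2)*z/2) + C4*cos(sqrt(2)*z/2))*exp(sqrt(2)*z/2)


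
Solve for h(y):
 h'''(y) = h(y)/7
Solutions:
 h(y) = C3*exp(7^(2/3)*y/7) + (C1*sin(sqrt(3)*7^(2/3)*y/14) + C2*cos(sqrt(3)*7^(2/3)*y/14))*exp(-7^(2/3)*y/14)


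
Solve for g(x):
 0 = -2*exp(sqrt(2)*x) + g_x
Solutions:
 g(x) = C1 + sqrt(2)*exp(sqrt(2)*x)


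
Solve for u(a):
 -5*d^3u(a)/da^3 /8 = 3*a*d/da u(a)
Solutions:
 u(a) = C1 + Integral(C2*airyai(-2*3^(1/3)*5^(2/3)*a/5) + C3*airybi(-2*3^(1/3)*5^(2/3)*a/5), a)


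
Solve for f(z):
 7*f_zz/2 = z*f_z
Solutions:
 f(z) = C1 + C2*erfi(sqrt(7)*z/7)


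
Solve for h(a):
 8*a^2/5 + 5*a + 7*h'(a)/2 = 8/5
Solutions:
 h(a) = C1 - 16*a^3/105 - 5*a^2/7 + 16*a/35


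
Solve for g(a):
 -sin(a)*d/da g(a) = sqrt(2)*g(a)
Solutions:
 g(a) = C1*(cos(a) + 1)^(sqrt(2)/2)/(cos(a) - 1)^(sqrt(2)/2)


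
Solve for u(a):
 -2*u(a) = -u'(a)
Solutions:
 u(a) = C1*exp(2*a)


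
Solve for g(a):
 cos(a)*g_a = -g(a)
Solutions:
 g(a) = C1*sqrt(sin(a) - 1)/sqrt(sin(a) + 1)


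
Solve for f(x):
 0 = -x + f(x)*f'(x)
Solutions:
 f(x) = -sqrt(C1 + x^2)
 f(x) = sqrt(C1 + x^2)


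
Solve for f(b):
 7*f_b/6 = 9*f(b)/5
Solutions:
 f(b) = C1*exp(54*b/35)


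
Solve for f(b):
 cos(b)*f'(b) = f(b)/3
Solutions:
 f(b) = C1*(sin(b) + 1)^(1/6)/(sin(b) - 1)^(1/6)


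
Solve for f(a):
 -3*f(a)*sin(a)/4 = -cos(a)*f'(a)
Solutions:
 f(a) = C1/cos(a)^(3/4)


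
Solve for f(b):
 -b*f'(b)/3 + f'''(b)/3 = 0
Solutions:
 f(b) = C1 + Integral(C2*airyai(b) + C3*airybi(b), b)


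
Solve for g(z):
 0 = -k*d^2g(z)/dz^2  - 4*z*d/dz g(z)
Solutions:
 g(z) = C1 + C2*sqrt(k)*erf(sqrt(2)*z*sqrt(1/k))


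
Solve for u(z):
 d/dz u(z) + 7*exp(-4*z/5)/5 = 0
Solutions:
 u(z) = C1 + 7*exp(-4*z/5)/4


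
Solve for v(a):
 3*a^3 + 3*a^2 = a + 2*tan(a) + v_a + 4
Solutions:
 v(a) = C1 + 3*a^4/4 + a^3 - a^2/2 - 4*a + 2*log(cos(a))


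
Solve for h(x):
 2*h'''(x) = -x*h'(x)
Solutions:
 h(x) = C1 + Integral(C2*airyai(-2^(2/3)*x/2) + C3*airybi(-2^(2/3)*x/2), x)


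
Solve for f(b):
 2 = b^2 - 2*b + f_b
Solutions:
 f(b) = C1 - b^3/3 + b^2 + 2*b


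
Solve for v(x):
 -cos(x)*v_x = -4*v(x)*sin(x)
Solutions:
 v(x) = C1/cos(x)^4


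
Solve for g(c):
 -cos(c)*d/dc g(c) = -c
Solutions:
 g(c) = C1 + Integral(c/cos(c), c)


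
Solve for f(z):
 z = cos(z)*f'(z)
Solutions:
 f(z) = C1 + Integral(z/cos(z), z)


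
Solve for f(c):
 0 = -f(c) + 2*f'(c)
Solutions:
 f(c) = C1*exp(c/2)


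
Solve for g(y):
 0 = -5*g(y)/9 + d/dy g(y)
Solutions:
 g(y) = C1*exp(5*y/9)


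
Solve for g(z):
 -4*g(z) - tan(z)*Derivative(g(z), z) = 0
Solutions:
 g(z) = C1/sin(z)^4


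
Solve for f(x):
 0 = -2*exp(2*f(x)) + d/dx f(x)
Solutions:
 f(x) = log(-sqrt(-1/(C1 + 2*x))) - log(2)/2
 f(x) = log(-1/(C1 + 2*x))/2 - log(2)/2


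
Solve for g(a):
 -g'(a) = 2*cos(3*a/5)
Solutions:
 g(a) = C1 - 10*sin(3*a/5)/3


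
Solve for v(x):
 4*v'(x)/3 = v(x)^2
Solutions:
 v(x) = -4/(C1 + 3*x)


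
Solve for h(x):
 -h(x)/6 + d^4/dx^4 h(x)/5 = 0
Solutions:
 h(x) = C1*exp(-5^(1/4)*6^(3/4)*x/6) + C2*exp(5^(1/4)*6^(3/4)*x/6) + C3*sin(5^(1/4)*6^(3/4)*x/6) + C4*cos(5^(1/4)*6^(3/4)*x/6)


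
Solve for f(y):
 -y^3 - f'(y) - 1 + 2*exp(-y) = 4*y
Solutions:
 f(y) = C1 - y^4/4 - 2*y^2 - y - 2*exp(-y)


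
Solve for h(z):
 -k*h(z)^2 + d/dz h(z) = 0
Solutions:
 h(z) = -1/(C1 + k*z)


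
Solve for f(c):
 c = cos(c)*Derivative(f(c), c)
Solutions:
 f(c) = C1 + Integral(c/cos(c), c)


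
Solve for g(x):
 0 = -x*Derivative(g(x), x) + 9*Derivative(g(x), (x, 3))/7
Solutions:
 g(x) = C1 + Integral(C2*airyai(21^(1/3)*x/3) + C3*airybi(21^(1/3)*x/3), x)


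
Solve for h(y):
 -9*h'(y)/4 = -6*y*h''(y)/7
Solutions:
 h(y) = C1 + C2*y^(29/8)


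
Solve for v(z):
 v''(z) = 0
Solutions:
 v(z) = C1 + C2*z


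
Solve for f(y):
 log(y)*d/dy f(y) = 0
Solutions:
 f(y) = C1


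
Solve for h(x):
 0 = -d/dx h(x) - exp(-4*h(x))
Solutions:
 h(x) = log(-I*(C1 - 4*x)^(1/4))
 h(x) = log(I*(C1 - 4*x)^(1/4))
 h(x) = log(-(C1 - 4*x)^(1/4))
 h(x) = log(C1 - 4*x)/4


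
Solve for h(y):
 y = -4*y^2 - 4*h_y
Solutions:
 h(y) = C1 - y^3/3 - y^2/8


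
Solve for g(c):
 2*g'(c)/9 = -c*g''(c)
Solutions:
 g(c) = C1 + C2*c^(7/9)


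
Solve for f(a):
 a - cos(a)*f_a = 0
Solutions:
 f(a) = C1 + Integral(a/cos(a), a)


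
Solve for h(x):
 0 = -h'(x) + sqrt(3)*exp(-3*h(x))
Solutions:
 h(x) = log(C1 + 3*sqrt(3)*x)/3
 h(x) = log((-3^(1/3) - 3^(5/6)*I)*(C1 + sqrt(3)*x)^(1/3)/2)
 h(x) = log((-3^(1/3) + 3^(5/6)*I)*(C1 + sqrt(3)*x)^(1/3)/2)


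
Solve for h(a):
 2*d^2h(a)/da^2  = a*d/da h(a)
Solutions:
 h(a) = C1 + C2*erfi(a/2)


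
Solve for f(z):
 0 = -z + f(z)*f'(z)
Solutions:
 f(z) = -sqrt(C1 + z^2)
 f(z) = sqrt(C1 + z^2)


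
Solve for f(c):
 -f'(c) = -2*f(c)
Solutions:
 f(c) = C1*exp(2*c)


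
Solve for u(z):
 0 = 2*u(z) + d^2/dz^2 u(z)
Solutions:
 u(z) = C1*sin(sqrt(2)*z) + C2*cos(sqrt(2)*z)


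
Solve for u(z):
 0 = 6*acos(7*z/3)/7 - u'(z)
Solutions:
 u(z) = C1 + 6*z*acos(7*z/3)/7 - 6*sqrt(9 - 49*z^2)/49


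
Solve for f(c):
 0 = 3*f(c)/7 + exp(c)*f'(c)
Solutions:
 f(c) = C1*exp(3*exp(-c)/7)


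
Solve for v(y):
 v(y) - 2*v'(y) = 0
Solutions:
 v(y) = C1*exp(y/2)


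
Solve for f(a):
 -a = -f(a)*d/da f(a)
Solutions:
 f(a) = -sqrt(C1 + a^2)
 f(a) = sqrt(C1 + a^2)


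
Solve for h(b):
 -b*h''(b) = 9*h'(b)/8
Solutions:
 h(b) = C1 + C2/b^(1/8)


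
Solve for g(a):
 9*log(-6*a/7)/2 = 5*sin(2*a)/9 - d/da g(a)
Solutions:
 g(a) = C1 - 9*a*log(-a)/2 - 5*a*log(6) + a*log(42)/2 + 9*a/2 + 4*a*log(7) - 5*cos(2*a)/18


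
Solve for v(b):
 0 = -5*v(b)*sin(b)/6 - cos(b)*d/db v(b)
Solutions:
 v(b) = C1*cos(b)^(5/6)


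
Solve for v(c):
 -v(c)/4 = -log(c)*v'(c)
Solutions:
 v(c) = C1*exp(li(c)/4)


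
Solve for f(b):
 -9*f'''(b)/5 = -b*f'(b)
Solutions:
 f(b) = C1 + Integral(C2*airyai(15^(1/3)*b/3) + C3*airybi(15^(1/3)*b/3), b)


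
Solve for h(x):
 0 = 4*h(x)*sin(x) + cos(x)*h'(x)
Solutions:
 h(x) = C1*cos(x)^4


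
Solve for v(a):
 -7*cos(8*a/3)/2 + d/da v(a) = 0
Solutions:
 v(a) = C1 + 21*sin(8*a/3)/16


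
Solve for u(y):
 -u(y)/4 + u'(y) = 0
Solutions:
 u(y) = C1*exp(y/4)


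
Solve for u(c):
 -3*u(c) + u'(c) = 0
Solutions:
 u(c) = C1*exp(3*c)


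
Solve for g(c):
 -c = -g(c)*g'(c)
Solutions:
 g(c) = -sqrt(C1 + c^2)
 g(c) = sqrt(C1 + c^2)


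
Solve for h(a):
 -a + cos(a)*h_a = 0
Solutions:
 h(a) = C1 + Integral(a/cos(a), a)


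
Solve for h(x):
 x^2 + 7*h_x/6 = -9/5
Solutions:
 h(x) = C1 - 2*x^3/7 - 54*x/35


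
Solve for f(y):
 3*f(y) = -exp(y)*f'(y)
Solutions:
 f(y) = C1*exp(3*exp(-y))


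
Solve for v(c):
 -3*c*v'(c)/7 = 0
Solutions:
 v(c) = C1


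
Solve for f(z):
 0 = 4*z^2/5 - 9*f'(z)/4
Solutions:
 f(z) = C1 + 16*z^3/135


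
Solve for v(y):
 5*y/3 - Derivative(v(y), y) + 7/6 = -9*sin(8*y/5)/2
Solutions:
 v(y) = C1 + 5*y^2/6 + 7*y/6 - 45*cos(8*y/5)/16


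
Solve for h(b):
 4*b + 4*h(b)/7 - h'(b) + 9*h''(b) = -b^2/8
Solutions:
 h(b) = -7*b^2/32 - 497*b/64 + (C1*sin(sqrt(959)*b/126) + C2*cos(sqrt(959)*b/126))*exp(b/18) - 1715/256


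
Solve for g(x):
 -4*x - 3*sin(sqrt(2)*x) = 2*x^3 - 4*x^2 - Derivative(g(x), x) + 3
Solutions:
 g(x) = C1 + x^4/2 - 4*x^3/3 + 2*x^2 + 3*x - 3*sqrt(2)*cos(sqrt(2)*x)/2


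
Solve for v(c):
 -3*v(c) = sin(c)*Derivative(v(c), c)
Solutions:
 v(c) = C1*(cos(c) + 1)^(3/2)/(cos(c) - 1)^(3/2)


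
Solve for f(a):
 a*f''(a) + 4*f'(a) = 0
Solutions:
 f(a) = C1 + C2/a^3


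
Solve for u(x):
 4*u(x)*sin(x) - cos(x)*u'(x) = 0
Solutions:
 u(x) = C1/cos(x)^4


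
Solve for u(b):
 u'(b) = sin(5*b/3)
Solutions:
 u(b) = C1 - 3*cos(5*b/3)/5


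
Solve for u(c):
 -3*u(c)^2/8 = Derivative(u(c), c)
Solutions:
 u(c) = 8/(C1 + 3*c)


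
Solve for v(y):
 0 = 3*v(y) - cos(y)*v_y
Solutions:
 v(y) = C1*(sin(y) + 1)^(3/2)/(sin(y) - 1)^(3/2)


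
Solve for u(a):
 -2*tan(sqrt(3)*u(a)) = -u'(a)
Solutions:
 u(a) = sqrt(3)*(pi - asin(C1*exp(2*sqrt(3)*a)))/3
 u(a) = sqrt(3)*asin(C1*exp(2*sqrt(3)*a))/3


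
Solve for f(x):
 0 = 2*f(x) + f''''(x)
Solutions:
 f(x) = (C1*sin(2^(3/4)*x/2) + C2*cos(2^(3/4)*x/2))*exp(-2^(3/4)*x/2) + (C3*sin(2^(3/4)*x/2) + C4*cos(2^(3/4)*x/2))*exp(2^(3/4)*x/2)


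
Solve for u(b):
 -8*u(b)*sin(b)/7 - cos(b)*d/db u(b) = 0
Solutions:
 u(b) = C1*cos(b)^(8/7)


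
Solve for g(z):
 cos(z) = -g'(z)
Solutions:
 g(z) = C1 - sin(z)


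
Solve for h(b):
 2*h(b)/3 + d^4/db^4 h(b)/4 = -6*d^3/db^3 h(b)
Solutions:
 h(b) = C1*exp(b*(-6 + sqrt(2^(2/3)/(9*(sqrt(26242)/27 + 6)^(1/3)) + 2^(1/3)*(sqrt(26242)/27 + 6)^(1/3) + 36)))*sin(b*sqrt(-288 + 16/(9*(16*sqrt(26242)/27 + 96)^(1/3)) + 2*(16*sqrt(26242)/27 + 96)^(1/3) + 3456/sqrt(16/(9*(16*sqrt(26242)/27 + 96)^(1/3)) + 2*(16*sqrt(26242)/27 + 96)^(1/3) + 144))/2) + C2*exp(b*(-6 + sqrt(2^(2/3)/(9*(sqrt(26242)/27 + 6)^(1/3)) + 2^(1/3)*(sqrt(26242)/27 + 6)^(1/3) + 36)))*cos(b*sqrt(-288 + 16/(9*(16*sqrt(26242)/27 + 96)^(1/3)) + 2*(16*sqrt(26242)/27 + 96)^(1/3) + 3456/sqrt(16/(9*(16*sqrt(26242)/27 + 96)^(1/3)) + 2*(16*sqrt(26242)/27 + 96)^(1/3) + 144))/2) + C3*exp(-b*(6 + sqrt(2^(2/3)/(9*(sqrt(26242)/27 + 6)^(1/3)) + 2^(1/3)*(sqrt(26242)/27 + 6)^(1/3) + 36) + sqrt(-2^(1/3)*(sqrt(26242)/27 + 6)^(1/3) - 2^(2/3)/(9*(sqrt(26242)/27 + 6)^(1/3)) + 432/sqrt(2^(2/3)/(9*(sqrt(26242)/27 + 6)^(1/3)) + 2^(1/3)*(sqrt(26242)/27 + 6)^(1/3) + 36) + 72))) + C4*exp(b*(-sqrt(2^(2/3)/(9*(sqrt(26242)/27 + 6)^(1/3)) + 2^(1/3)*(sqrt(26242)/27 + 6)^(1/3) + 36) - 6 + sqrt(-2^(1/3)*(sqrt(26242)/27 + 6)^(1/3) - 2^(2/3)/(9*(sqrt(26242)/27 + 6)^(1/3)) + 432/sqrt(2^(2/3)/(9*(sqrt(26242)/27 + 6)^(1/3)) + 2^(1/3)*(sqrt(26242)/27 + 6)^(1/3) + 36) + 72)))


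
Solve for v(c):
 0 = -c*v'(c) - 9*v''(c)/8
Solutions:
 v(c) = C1 + C2*erf(2*c/3)


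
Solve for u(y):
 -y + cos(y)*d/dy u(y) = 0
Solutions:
 u(y) = C1 + Integral(y/cos(y), y)


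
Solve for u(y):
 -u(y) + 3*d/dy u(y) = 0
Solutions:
 u(y) = C1*exp(y/3)


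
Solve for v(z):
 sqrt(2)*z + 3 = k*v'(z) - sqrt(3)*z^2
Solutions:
 v(z) = C1 + sqrt(3)*z^3/(3*k) + sqrt(2)*z^2/(2*k) + 3*z/k


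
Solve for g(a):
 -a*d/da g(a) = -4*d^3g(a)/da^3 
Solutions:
 g(a) = C1 + Integral(C2*airyai(2^(1/3)*a/2) + C3*airybi(2^(1/3)*a/2), a)


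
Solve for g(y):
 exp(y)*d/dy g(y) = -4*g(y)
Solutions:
 g(y) = C1*exp(4*exp(-y))


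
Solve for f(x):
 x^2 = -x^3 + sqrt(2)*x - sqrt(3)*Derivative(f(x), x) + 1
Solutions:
 f(x) = C1 - sqrt(3)*x^4/12 - sqrt(3)*x^3/9 + sqrt(6)*x^2/6 + sqrt(3)*x/3


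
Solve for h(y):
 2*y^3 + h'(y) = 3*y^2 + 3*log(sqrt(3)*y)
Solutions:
 h(y) = C1 - y^4/2 + y^3 + 3*y*log(y) - 3*y + 3*y*log(3)/2


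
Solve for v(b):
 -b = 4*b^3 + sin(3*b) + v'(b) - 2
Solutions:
 v(b) = C1 - b^4 - b^2/2 + 2*b + cos(3*b)/3


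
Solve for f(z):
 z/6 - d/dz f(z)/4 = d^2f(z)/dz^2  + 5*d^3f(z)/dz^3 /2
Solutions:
 f(z) = C1 + z^2/3 - 8*z/3 + (C2*sin(sqrt(6)*z/10) + C3*cos(sqrt(6)*z/10))*exp(-z/5)


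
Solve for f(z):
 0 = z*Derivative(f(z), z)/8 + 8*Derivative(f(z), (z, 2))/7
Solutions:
 f(z) = C1 + C2*erf(sqrt(14)*z/16)


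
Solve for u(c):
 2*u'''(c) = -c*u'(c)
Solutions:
 u(c) = C1 + Integral(C2*airyai(-2^(2/3)*c/2) + C3*airybi(-2^(2/3)*c/2), c)


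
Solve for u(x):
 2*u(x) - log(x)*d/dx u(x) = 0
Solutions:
 u(x) = C1*exp(2*li(x))


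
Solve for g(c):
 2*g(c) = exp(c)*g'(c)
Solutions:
 g(c) = C1*exp(-2*exp(-c))


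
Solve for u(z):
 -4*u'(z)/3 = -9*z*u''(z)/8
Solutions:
 u(z) = C1 + C2*z^(59/27)


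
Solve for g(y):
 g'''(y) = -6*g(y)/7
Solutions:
 g(y) = C3*exp(-6^(1/3)*7^(2/3)*y/7) + (C1*sin(2^(1/3)*3^(5/6)*7^(2/3)*y/14) + C2*cos(2^(1/3)*3^(5/6)*7^(2/3)*y/14))*exp(6^(1/3)*7^(2/3)*y/14)


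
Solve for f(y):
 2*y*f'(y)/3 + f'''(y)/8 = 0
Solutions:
 f(y) = C1 + Integral(C2*airyai(-2*2^(1/3)*3^(2/3)*y/3) + C3*airybi(-2*2^(1/3)*3^(2/3)*y/3), y)


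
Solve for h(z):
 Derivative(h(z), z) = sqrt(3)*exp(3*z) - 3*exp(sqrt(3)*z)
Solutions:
 h(z) = C1 + sqrt(3)*exp(3*z)/3 - sqrt(3)*exp(sqrt(3)*z)


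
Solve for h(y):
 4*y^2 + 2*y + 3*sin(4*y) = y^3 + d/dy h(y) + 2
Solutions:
 h(y) = C1 - y^4/4 + 4*y^3/3 + y^2 - 2*y - 3*cos(4*y)/4


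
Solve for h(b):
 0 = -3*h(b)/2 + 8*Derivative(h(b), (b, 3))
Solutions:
 h(b) = C3*exp(2^(2/3)*3^(1/3)*b/4) + (C1*sin(2^(2/3)*3^(5/6)*b/8) + C2*cos(2^(2/3)*3^(5/6)*b/8))*exp(-2^(2/3)*3^(1/3)*b/8)


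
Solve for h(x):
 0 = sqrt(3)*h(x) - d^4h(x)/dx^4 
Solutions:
 h(x) = C1*exp(-3^(1/8)*x) + C2*exp(3^(1/8)*x) + C3*sin(3^(1/8)*x) + C4*cos(3^(1/8)*x)


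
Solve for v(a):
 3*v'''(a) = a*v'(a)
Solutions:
 v(a) = C1 + Integral(C2*airyai(3^(2/3)*a/3) + C3*airybi(3^(2/3)*a/3), a)


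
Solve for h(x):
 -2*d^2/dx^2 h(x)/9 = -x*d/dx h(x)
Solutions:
 h(x) = C1 + C2*erfi(3*x/2)


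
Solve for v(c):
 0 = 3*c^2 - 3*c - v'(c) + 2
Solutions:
 v(c) = C1 + c^3 - 3*c^2/2 + 2*c


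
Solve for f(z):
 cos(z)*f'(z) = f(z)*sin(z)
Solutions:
 f(z) = C1/cos(z)


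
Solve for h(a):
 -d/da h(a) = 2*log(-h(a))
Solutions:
 -li(-h(a)) = C1 - 2*a


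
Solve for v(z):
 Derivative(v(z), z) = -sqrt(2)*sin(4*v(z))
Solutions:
 v(z) = -acos((-C1 - exp(8*sqrt(2)*z))/(C1 - exp(8*sqrt(2)*z)))/4 + pi/2
 v(z) = acos((-C1 - exp(8*sqrt(2)*z))/(C1 - exp(8*sqrt(2)*z)))/4


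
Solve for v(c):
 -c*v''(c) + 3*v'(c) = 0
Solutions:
 v(c) = C1 + C2*c^4
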